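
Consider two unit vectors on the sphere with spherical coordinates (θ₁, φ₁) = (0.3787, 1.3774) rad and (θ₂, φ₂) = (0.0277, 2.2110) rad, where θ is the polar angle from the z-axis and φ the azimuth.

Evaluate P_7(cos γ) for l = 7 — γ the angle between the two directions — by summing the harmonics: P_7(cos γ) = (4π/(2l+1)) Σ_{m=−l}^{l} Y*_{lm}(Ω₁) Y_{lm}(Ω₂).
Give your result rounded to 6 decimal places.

Summing Y*_{l m}(θ₁,φ₁)·Y_{l m}(θ₂,φ₂) over m ∈ [−7, 7]; prefactor 4π/(2·7+1) = 0.837758:
  [-7]  conj(Y_{7,-7})(Ω₁) = -0.000461-0.000102i ; Y_{7,-7}(Ω₂) = -0.000000-0.000000i ; Δ = +0.000000+0.000000i
  [-6]  conj(Y_{7,-6})(Ω₁) = -0.001771+0.004071i ; Y_{7,-6}(Ω₂) = +0.000000-0.000000i ; Δ = +0.000000+0.000000i
  [-5]  conj(Y_{7,-5})(Ω₁) = +0.021329+0.014712i ; Y_{7,-5}(Ω₂) = +0.000000+0.000000i ; Δ = -0.000000+0.000000i
  [-4]  conj(Y_{7,-4})(Ω₁) = +0.074945-0.073195i ; Y_{7,-4}(Ω₂) = -0.000004-0.000002i ; Δ = -0.000000+0.000000i
  [-3]  conj(Y_{7,-3})(Ω₁) = -0.161211-0.245958i ; Y_{7,-3}(Ω₂) = +0.000176-0.000064i ; Δ = -0.000044-0.000033i
  [-2]  conj(Y_{7,-2})(Ω₁) = -0.489784+0.199494i ; Y_{7,-2}(Ω₂) = -0.001644+0.005502i ; Δ = -0.000292-0.003023i
  [-1]  conj(Y_{7,-1})(Ω₁) = +0.084658+0.432273i ; Y_{7,-1}(Ω₂) = -0.067284-0.090331i ; Δ = +0.033352-0.036732i
  [+0]  conj(Y_{7,0})(Ω₁) = -0.223464-0.000000i ; Y_{7,0}(Ω₂) = +1.080843+0.000000i ; Δ = -0.241529-0.000000i
  [+1]  conj(Y_{7,1})(Ω₁) = -0.084658+0.432273i ; Y_{7,1}(Ω₂) = +0.067284-0.090331i ; Δ = +0.033352+0.036732i
  [+2]  conj(Y_{7,2})(Ω₁) = -0.489784-0.199494i ; Y_{7,2}(Ω₂) = -0.001644-0.005502i ; Δ = -0.000292+0.003023i
  [+3]  conj(Y_{7,3})(Ω₁) = +0.161211-0.245958i ; Y_{7,3}(Ω₂) = -0.000176-0.000064i ; Δ = -0.000044+0.000033i
  [+4]  conj(Y_{7,4})(Ω₁) = +0.074945+0.073195i ; Y_{7,4}(Ω₂) = -0.000004+0.000002i ; Δ = -0.000000-0.000000i
  [+5]  conj(Y_{7,5})(Ω₁) = -0.021329+0.014712i ; Y_{7,5}(Ω₂) = -0.000000+0.000000i ; Δ = -0.000000-0.000000i
  [+6]  conj(Y_{7,6})(Ω₁) = -0.001771-0.004071i ; Y_{7,6}(Ω₂) = +0.000000+0.000000i ; Δ = +0.000000-0.000000i
  [+7]  conj(Y_{7,7})(Ω₁) = +0.000461-0.000102i ; Y_{7,7}(Ω₂) = +0.000000-0.000000i ; Δ = +0.000000-0.000000i
Σ over m = -0.175500+0.000000i; ×(4π/15) → -0.147027+0.000000i. Real part: -0.147027

-0.147027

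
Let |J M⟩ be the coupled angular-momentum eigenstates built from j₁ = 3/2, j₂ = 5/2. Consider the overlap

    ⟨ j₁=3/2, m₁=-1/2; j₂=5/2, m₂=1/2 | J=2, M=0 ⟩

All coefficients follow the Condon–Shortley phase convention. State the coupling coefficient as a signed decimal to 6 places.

-0.267261

j₁+j₂−J=2  J+j₁−j₂=1  J−j₁+j₂=3  j₁+j₂+J+1=7
(j₁±m₁, j₂±m₂, J±M) = (1,2,3,2,2,2)
P² = 8/7
sum k=1..2:
  [1] −1/2 = -1/2
  [2] +1/4 = 1/4
S = -1/4
C² = P²·S² = 1/14 ; C = -0.267261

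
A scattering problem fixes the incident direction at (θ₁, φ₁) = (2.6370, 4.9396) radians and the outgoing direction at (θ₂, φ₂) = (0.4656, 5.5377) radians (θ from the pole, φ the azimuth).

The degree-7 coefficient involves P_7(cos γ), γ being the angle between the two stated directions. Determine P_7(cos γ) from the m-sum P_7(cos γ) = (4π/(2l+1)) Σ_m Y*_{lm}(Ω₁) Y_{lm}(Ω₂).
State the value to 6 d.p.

Summing Y*_{l m}(θ₁,φ₁)·Y_{l m}(θ₂,φ₂) over m ∈ [−7, 7]; prefactor 4π/(2·7+1) = 0.837758:
  m=-7: (-0.003086-0.000061i) × (+0.000891-0.001608i) = -0.000003+0.000005i  (running Σ = -0.000003+0.000005i)
  m=-6: (+0.004309+0.020462i) × (-0.003247-0.013300i) = +0.000258-0.000124i  (running Σ = +0.000255-0.000119i)
  m=-5: (+0.078764-0.036576i) × (-0.052309-0.034709i) = -0.005390-0.000821i  (running Σ = -0.005134-0.000939i)
  m=-4: (-0.150160-0.192701i) × (-0.194105+0.031255i) = +0.035170+0.032711i  (running Σ = +0.030035+0.031772i)
  m=-3: (-0.286639+0.353279i) × (-0.256381+0.326511i) = -0.041861-0.184165i  (running Σ = -0.011825-0.152393i)
  m=-2: (+0.422119+0.206214i) × (+0.041199+0.515013i) = -0.088812+0.225892i  (running Σ = -0.100637+0.073499i)
  m=-1: (+0.005692-0.024621i) × (+0.117755+0.108711i) = +0.003347-0.002280i  (running Σ = -0.097291+0.071219i)
  m=0: (+0.449102-0.000000i) × (-0.422101+0.000000i) = -0.189566+0.000000i  (running Σ = -0.286857+0.071219i)
  m=1: (-0.005692-0.024621i) × (-0.117755+0.108711i) = +0.003347+0.002280i  (running Σ = -0.283510+0.073499i)
  m=2: (+0.422119-0.206214i) × (+0.041199-0.515013i) = -0.088812-0.225892i  (running Σ = -0.372322-0.152393i)
  m=3: (+0.286639+0.353279i) × (+0.256381+0.326511i) = -0.041861+0.184165i  (running Σ = -0.414183+0.031772i)
  m=4: (-0.150160+0.192701i) × (-0.194105-0.031255i) = +0.035170-0.032711i  (running Σ = -0.379013-0.000939i)
  m=5: (-0.078764-0.036576i) × (+0.052309-0.034709i) = -0.005390+0.000821i  (running Σ = -0.384403-0.000119i)
  m=6: (+0.004309-0.020462i) × (-0.003247+0.013300i) = +0.000258+0.000124i  (running Σ = -0.384144+0.000005i)
  m=7: (+0.003086-0.000061i) × (-0.000891-0.001608i) = -0.000003-0.000005i  (running Σ = -0.384147+0.000000i)
Accumulated sum -0.384147+0.000000i; after 4π/(2l+1) scaling, -0.321822+0.000000i ⇒ P_7 = -0.321822

-0.321822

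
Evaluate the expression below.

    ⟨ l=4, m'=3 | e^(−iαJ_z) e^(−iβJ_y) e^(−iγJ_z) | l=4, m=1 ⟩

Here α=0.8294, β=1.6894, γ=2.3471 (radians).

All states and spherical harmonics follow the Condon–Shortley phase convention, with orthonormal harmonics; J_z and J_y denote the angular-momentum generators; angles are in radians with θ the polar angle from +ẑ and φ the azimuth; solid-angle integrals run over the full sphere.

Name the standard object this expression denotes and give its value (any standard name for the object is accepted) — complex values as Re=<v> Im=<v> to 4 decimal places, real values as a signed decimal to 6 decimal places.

This is a Wigner D-matrix element — the rotation-matrix element ⟨l m'| R(α,β,γ) |l m⟩ in the angular-momentum basis.
D^4_{3,1}(0.8294,1.6894,2.3471) = e^{-i·3·0.8294}·d^4_{3,1}(1.6894)·e^{-i·1·2.3471}. Compute d first:
Half-angle: c=0.663956, s=0.747772. N=√(5040·1·120·6)=1904.940944
k∈{0,1} keeps every argument non-negative
  k=0: (−1)^2·1904.9409/(240)·0.6640^6·0.7478^2 = +0.380227
  k=1: (−1)^3·1904.9409/(144)·0.6640^4·0.7478^4 = -0.803807
d^4_{3,1}(1.6894) = +0.380227 -0.803807 = -0.423580
Phases: e^{-i·(3)·0.8294}=-0.794026-0.607884i, e^{-i·(1)·2.3471}=-0.700647-0.713508i ⇒ D=-0.051932-0.420385i

Wigner D-matrix element, Re=-0.0519 Im=-0.4204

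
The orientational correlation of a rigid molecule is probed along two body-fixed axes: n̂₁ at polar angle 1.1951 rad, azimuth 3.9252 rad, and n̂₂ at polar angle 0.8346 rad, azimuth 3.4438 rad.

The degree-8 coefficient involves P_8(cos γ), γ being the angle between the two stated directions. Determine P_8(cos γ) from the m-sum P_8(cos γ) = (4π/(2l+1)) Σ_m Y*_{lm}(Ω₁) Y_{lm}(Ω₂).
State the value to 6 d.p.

-0.303980

Addition theorem: P_8(cos γ) = (4π/17) Σ_m Y*_{lm}(Ω₁) Y_{lm}(Ω₂), m = −8…8:
  [-8]  conj(Y_{8,-8})(Ω₁) = +0.289022-0.004141i ; Y_{8,-8}(Ω₂) = -0.035111-0.031040i ; Δ = -0.010276-0.008826i
  [-7]  conj(Y_{8,-7})(Ω₁) = -0.318404+0.326488i ; Y_{8,-7}(Ω₂) = +0.088010+0.145285i ; Δ = -0.075457-0.017525i
  [-6]  conj(Y_{8,-6})(Ω₁) = -0.002672-0.248667i ; Y_{8,-6}(Ω₂) = -0.086237-0.348695i ; Δ = -0.086478+0.022376i
  [-5]  conj(Y_{8,-5})(Ω₁) = -0.145396-0.142815i ; Y_{8,-5}(Ω₂) = -0.027421+0.458301i ; Δ = +0.069439-0.062719i
  [-4]  conj(Y_{8,-4})(Ω₁) = +0.334961-0.002399i ; Y_{8,-4}(Ω₂) = +0.089983-0.237641i ; Δ = +0.029571-0.079816i
  [-3]  conj(Y_{8,-3})(Ω₁) = +0.037469-0.037874i ; Y_{8,-3}(Ω₂) = +0.116878-0.149305i ; Δ = -0.001275-0.010021i
  [-2]  conj(Y_{8,-2})(Ω₁) = +0.001199+0.334899i ; Y_{8,-2}(Ω₂) = -0.303769+0.209794i ; Δ = -0.070624-0.101480i
  [-1]  conj(Y_{8,-1})(Ω₁) = -0.008091-0.008062i ; Y_{8,-1}(Ω₂) = -0.023086+0.007197i ; Δ = +0.000245+0.000128i
  [+0]  conj(Y_{8,0})(Ω₁) = -0.329155-0.000000i ; Y_{8,0}(Ω₂) = +0.369175+0.000000i ; Δ = -0.121516-0.000000i
  [+1]  conj(Y_{8,1})(Ω₁) = +0.008091-0.008062i ; Y_{8,1}(Ω₂) = +0.023086+0.007197i ; Δ = +0.000245-0.000128i
  [+2]  conj(Y_{8,2})(Ω₁) = +0.001199-0.334899i ; Y_{8,2}(Ω₂) = -0.303769-0.209794i ; Δ = -0.070624+0.101480i
  [+3]  conj(Y_{8,3})(Ω₁) = -0.037469-0.037874i ; Y_{8,3}(Ω₂) = -0.116878-0.149305i ; Δ = -0.001275+0.010021i
  [+4]  conj(Y_{8,4})(Ω₁) = +0.334961+0.002399i ; Y_{8,4}(Ω₂) = +0.089983+0.237641i ; Δ = +0.029571+0.079816i
  [+5]  conj(Y_{8,5})(Ω₁) = +0.145396-0.142815i ; Y_{8,5}(Ω₂) = +0.027421+0.458301i ; Δ = +0.069439+0.062719i
  [+6]  conj(Y_{8,6})(Ω₁) = -0.002672+0.248667i ; Y_{8,6}(Ω₂) = -0.086237+0.348695i ; Δ = -0.086478-0.022376i
  [+7]  conj(Y_{8,7})(Ω₁) = +0.318404+0.326488i ; Y_{8,7}(Ω₂) = -0.088010+0.145285i ; Δ = -0.075457+0.017525i
  [+8]  conj(Y_{8,8})(Ω₁) = +0.289022+0.004141i ; Y_{8,8}(Ω₂) = -0.035111+0.031040i ; Δ = -0.010276+0.008826i
Accumulated sum -0.411229+0.000000i; after 4π/(2l+1) scaling, -0.303980+0.000000i ⇒ P_8 = -0.303980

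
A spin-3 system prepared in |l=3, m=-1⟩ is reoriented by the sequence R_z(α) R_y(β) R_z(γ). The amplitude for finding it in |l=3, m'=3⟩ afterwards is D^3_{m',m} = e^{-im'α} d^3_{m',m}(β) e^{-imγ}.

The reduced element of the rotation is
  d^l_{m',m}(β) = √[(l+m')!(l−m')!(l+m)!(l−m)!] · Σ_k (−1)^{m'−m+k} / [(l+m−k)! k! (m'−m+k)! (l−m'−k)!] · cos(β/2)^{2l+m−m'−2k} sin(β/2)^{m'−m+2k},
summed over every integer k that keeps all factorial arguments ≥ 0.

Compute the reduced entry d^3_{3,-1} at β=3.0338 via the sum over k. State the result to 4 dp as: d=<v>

d=0.0112

d^3_{3,-1}(β=3.0338) via the finite sum:
c=cos(3.033800/2)=0.053870, s=sin(3.033800/2)=0.998548; N=√[720·1·2·24]=185.903201
The bounds max(0,m−m')=0 and min(l+m,l−m')=0 give 1 term
  k=0: (−1)^4·185.9032/(48)·0.0539^2·0.9985^4 = +0.011174
d^3_{3,-1}(3.0338) = +0.011174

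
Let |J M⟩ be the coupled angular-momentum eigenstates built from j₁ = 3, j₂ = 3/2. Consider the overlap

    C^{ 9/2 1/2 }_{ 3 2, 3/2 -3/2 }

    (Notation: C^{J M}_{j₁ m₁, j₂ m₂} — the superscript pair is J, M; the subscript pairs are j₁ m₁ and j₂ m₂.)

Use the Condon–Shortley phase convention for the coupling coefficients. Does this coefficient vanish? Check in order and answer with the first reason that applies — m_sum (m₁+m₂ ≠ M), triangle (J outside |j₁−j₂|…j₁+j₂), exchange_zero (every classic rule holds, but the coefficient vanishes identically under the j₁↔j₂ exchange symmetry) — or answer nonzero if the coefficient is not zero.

m-sum: m₁+m₂ = 2+(-3/2) = 1/2, M = 1/2  ✓
triangle: |j₁−j₂| = 3/2 ≤ J = 9/2 ≤ j₁+j₂ = 9/2  ✓
exchange: j₁≠j₂ or m₁≠m₂ — the exchange symmetry imposes no constraint here
value check: CG = +√(1/21) = +0.218218 ≠ 0

nonzero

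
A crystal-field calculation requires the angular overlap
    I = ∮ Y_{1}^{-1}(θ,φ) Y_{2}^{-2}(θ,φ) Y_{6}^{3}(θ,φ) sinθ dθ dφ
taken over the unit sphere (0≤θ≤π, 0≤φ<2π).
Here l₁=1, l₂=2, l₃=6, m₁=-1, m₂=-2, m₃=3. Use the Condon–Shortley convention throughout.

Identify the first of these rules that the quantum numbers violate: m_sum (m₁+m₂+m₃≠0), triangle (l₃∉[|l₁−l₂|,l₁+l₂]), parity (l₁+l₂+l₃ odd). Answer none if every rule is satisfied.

triangle

azimuthal sum: -1 − 2 + 3 = 0  ✓
l₃ must lie in [1,3]; have l₃=6  ✗
L = 1 + 2 + 6 = 9 (odd)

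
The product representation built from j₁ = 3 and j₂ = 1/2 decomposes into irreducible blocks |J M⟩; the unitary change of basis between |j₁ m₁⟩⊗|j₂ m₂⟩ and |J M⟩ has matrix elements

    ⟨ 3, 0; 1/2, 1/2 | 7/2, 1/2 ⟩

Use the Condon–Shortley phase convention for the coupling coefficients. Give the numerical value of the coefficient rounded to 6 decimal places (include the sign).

+√(4/7) = +0.755929

triangle: 0!×6!×1!/8! = 720/40320
(j±m)!: 3!×3!×1!×0!×4!×3! = 5184
prefactor² = (2J+1)×Δ×N² = 5184/7
  k=0: +1/(0!×0!×3!×1!×3!×0!) = 1/36
Σ = 1/36  ⇒  CG² = 5184/7×(1/36)² = 4/7
CG = +√(4/7) = +0.755929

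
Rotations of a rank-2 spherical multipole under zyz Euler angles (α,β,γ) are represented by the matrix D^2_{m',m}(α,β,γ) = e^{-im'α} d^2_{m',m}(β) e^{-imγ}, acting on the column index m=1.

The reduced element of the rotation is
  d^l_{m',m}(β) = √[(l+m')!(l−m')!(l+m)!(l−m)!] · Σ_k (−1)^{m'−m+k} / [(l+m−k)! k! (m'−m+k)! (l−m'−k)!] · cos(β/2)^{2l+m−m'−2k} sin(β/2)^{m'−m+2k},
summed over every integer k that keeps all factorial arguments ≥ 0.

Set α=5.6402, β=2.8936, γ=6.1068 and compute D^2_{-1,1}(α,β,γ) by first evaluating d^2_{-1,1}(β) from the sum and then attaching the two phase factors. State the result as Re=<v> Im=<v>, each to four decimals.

Re=-0.8256 Im=0.4159

D^2_{-1,1}(5.6402,2.8936,6.1068) = e^{-i·-1·5.6402}·d^2_{-1,1}(2.8936)·e^{-i·1·6.1068}. Compute d first:
c=cos(2.893600/2)=0.123679, s=sin(2.893600/2)=0.992322; N=√[1·6·6·1]=6.000000
k: max(0,(1)−(-1))=2 … min(2+(1),2−(-1))=3
  k=2: (−1)^0·6.0000/(2)·0.1237^2·0.9923^2 = +0.045187
  k=3: (−1)^1·6.0000/(6)·0.1237^0·0.9923^4 = -0.969641
d^2_{-1,1}(2.8936) = +0.045187 -0.969641 = -0.924454
D = (+0.800309-0.599587i)·(-0.924454)·(+0.984484+0.175472i) = -0.825632+0.415868i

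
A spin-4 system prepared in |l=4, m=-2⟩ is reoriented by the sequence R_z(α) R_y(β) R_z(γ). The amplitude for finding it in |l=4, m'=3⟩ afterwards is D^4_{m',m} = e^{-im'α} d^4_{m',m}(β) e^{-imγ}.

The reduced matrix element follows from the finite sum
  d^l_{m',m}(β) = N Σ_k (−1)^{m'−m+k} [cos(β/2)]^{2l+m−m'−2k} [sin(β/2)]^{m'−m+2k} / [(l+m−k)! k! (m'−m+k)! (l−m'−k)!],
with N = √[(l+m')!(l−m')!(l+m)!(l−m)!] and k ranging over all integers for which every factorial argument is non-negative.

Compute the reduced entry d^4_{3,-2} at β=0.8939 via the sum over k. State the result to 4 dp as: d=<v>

d^4_{3,-2}(β=0.8939) via the finite sum:
c=cos(0.893900/2)=0.901770, s=sin(0.893900/2)=0.432217; N=√[5040·1·2·720]=2693.993318
k∈{0,1} keeps every argument non-negative
  k=0: (−1)^5·2693.9933/(240)·0.9018^3·0.4322^5 = -0.124160
  k=1: (−1)^6·2693.9933/(720)·0.9018^1·0.4322^7 = +0.009508
d^4_{3,-2}(0.8939) = -0.124160 +0.009508 = -0.114652

d=-0.1147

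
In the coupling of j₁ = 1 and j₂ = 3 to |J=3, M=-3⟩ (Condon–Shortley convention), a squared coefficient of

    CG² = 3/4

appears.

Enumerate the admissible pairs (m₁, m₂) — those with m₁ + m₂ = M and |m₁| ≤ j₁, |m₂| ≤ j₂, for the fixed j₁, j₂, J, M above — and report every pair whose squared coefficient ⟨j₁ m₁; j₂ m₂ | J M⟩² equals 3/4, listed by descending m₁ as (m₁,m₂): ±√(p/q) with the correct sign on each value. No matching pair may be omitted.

(0,-3): +√(3/4)

Admissible pairs with m₁+m₂ = M = -3: (-1,-2), (0,-3)
  (m₁,m₂)=(0,-3): CG² = 3/4, CG = +√(3/4)   ← matches the target
  (m₁,m₂)=(-1,-2): CG² = 1/4, CG = −√(1/4)
Pairs with CG² = 3/4: (0,-3): +√(3/4)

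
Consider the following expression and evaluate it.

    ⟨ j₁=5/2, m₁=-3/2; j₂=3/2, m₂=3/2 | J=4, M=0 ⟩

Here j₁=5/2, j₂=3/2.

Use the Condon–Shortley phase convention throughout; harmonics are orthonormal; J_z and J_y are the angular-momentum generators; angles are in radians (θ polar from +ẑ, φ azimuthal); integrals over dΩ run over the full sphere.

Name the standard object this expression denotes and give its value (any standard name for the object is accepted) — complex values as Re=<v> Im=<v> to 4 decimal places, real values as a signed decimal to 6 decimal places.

This is a Clebsch–Gordan (vector-coupling) coefficient.
j₁+j₂−J=0  J+j₁−j₂=5  J−j₁+j₂=3  j₁+j₂+J+1=9
(j₁±m₁, j₂±m₂, J±M) = (1,4,3,0,4,4)
P² = 10368/7
sum k=0..0:
  [0] +1/144 = 1/144
S = 1/144
C² = P²·S² = 1/14 ; C = +0.267261

Clebsch–Gordan coefficient, +√(1/14) ≈ +0.267261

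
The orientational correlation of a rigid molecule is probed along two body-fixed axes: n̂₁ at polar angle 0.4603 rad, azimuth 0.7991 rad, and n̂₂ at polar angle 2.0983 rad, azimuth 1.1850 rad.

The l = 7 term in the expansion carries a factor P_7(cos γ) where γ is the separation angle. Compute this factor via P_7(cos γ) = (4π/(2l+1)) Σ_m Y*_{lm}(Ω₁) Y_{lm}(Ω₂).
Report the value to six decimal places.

0.191901

Expand P_7 via completeness: Σ_{m} conj(Y_{7,m}) at Ω₁ times Y_{7,m} at Ω₂ —
  m=-7: (0.001317, -0.001086) × (-0.076757, -0.162613) = (-0.000278, -0.000131)  (running Σ = (-0.000278, -0.000131))
  m=-6: (0.001058, -0.012836) × (-0.265446, 0.288398) = (0.003421, 0.003712)  (running Σ = (0.003144, 0.003582))
  m=-5: (-0.039344, -0.045141) × (0.379705, 0.142136) = (-0.008523, -0.022733)  (running Σ = (-0.005379, -0.019151))
  m=-4: (-0.190052, -0.010427) × (-0.001672, -0.060529) = (-0.000313, 0.011521)  (running Σ = (-0.005693, -0.007630))
  m=-3: (-0.300713, 0.276954) × (0.296876, -0.130236) = (-0.053205, 0.121384)  (running Σ = (-0.058898, 0.113755))
  m=-2: (-0.014278, 0.520883) × (-0.155587, -0.151349) = (0.081056, -0.078881)  (running Σ = (0.022159, 0.034873))
  m=-1: (0.124598, 0.128060) × (0.091484, -0.225248) = (0.040244, -0.016350)  (running Σ = (0.062403, 0.018523))
  m=0: (-0.415379, -0.000000) × (-0.250998, 0.000000) = (0.104260, 0.000000)  (running Σ = (0.166662, 0.018523))
  m=1: (-0.124598, 0.128060) × (-0.091484, -0.225248) = (0.040244, 0.016350)  (running Σ = (0.206906, 0.034873))
  m=2: (-0.014278, -0.520883) × (-0.155587, 0.151349) = (0.081056, 0.078881)  (running Σ = (0.287963, 0.113755))
  m=3: (0.300713, 0.276954) × (-0.296876, -0.130236) = (-0.053205, -0.121384)  (running Σ = (0.234758, -0.007630))
  m=4: (-0.190052, 0.010427) × (-0.001672, 0.060529) = (-0.000313, -0.011521)  (running Σ = (0.234444, -0.019151))
  m=5: (0.039344, -0.045141) × (-0.379705, 0.142136) = (-0.008523, 0.022733)  (running Σ = (0.225921, 0.003582))
  m=6: (0.001058, 0.012836) × (-0.265446, -0.288398) = (0.003421, -0.003712)  (running Σ = (0.229343, -0.000131))
  m=7: (-0.001317, -0.001086) × (0.076757, -0.162613) = (-0.000278, 0.000131)  (running Σ = (0.229065, 0.000000))
Accumulated sum (0.229065, 0.000000); after 4π/(2l+1) scaling, (0.191901, 0.000000) ⇒ P_7 = 0.191901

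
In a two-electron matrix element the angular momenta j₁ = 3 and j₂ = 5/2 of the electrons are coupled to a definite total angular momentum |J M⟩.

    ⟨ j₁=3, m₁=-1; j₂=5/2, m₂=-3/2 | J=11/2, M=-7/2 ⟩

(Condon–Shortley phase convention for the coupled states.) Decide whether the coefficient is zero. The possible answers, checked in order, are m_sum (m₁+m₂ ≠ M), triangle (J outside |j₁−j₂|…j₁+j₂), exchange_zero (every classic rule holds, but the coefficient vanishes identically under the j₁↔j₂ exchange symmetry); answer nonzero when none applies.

m_sum

m-sum: m₁+m₂ = -1+(-3/2) = -5/2, M = -7/2  ✗ ⇒ coefficient is 0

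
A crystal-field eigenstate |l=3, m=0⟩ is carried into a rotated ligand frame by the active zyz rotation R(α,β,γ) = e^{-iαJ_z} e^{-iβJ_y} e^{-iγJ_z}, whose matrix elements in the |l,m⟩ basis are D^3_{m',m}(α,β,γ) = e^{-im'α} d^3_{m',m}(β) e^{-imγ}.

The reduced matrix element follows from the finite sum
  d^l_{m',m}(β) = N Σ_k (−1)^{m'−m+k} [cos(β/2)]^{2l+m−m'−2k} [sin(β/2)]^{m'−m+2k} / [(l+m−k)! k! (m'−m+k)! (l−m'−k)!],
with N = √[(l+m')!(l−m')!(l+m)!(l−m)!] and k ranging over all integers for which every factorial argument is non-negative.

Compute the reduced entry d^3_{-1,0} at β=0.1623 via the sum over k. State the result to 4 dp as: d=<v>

d^3_{-1,0}(β=0.1623) via the finite sum:
c=cos(0.162300/2)=0.996709, s=sin(0.162300/2)=0.081061; N=√[2·24·6·6]=41.569219
Admissible k: 1..3 (factorial args all ≥0)
  k=1: (−1)^0·41.5692/(12)·0.9967^5·0.0811^1 = +0.276213
  k=2: (−1)^1·41.5692/(4)·0.9967^3·0.0811^3 = -0.005481
  k=3: (−1)^2·41.5692/(12)·0.9967^1·0.0811^5 = +0.000012
d^3_{-1,0}(0.1623) = +0.276213 -0.005481 +0.000012 = +0.270744

d=0.2707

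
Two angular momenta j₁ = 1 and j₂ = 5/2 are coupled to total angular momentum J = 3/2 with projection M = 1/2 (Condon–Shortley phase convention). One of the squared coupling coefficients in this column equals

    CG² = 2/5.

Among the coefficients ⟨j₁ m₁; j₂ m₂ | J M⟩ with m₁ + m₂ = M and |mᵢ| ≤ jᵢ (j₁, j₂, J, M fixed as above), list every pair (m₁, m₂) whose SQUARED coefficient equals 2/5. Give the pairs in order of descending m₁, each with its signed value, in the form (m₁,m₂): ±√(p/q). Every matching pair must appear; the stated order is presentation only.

Admissible pairs with m₁+m₂ = M = 1/2: (-1,3/2), (0,1/2), (1,-1/2)
  (m₁,m₂)=(1,-1/2): CG² = 1/5, CG = +√(1/5)
  (m₁,m₂)=(0,1/2): CG² = 2/5, CG = −√(2/5)   ← matches the target
  (m₁,m₂)=(-1,3/2): CG² = 2/5, CG = +√(2/5)   ← matches the target
Pairs with CG² = 2/5: (0,1/2): −√(2/5); (-1,3/2): +√(2/5)

(0,1/2): −√(2/5); (-1,3/2): +√(2/5)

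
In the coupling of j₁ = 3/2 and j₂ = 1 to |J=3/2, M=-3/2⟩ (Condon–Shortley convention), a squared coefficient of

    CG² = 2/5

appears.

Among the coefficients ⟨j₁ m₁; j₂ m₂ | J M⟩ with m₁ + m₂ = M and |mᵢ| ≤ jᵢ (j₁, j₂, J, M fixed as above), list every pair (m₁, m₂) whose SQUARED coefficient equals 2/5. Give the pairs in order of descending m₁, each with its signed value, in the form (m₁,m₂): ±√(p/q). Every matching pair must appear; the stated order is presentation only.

Admissible pairs with m₁+m₂ = M = -3/2: (-3/2,0), (-1/2,-1)
  (m₁,m₂)=(-1/2,-1): CG² = 2/5, CG = +√(2/5)   ← matches the target
  (m₁,m₂)=(-3/2,0): CG² = 3/5, CG = −√(3/5)
Pairs with CG² = 2/5: (-1/2,-1): +√(2/5)

(-1/2,-1): +√(2/5)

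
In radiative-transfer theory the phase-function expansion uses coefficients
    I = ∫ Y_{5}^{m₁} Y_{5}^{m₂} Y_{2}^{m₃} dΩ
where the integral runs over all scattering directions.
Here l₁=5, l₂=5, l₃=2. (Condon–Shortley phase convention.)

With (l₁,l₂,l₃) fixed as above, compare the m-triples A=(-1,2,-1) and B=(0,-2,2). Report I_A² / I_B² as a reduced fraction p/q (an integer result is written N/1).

Shared (l₁,l₂,l₃)=(5,5,2): N and (l;000)² cancel in I_A²/I_B².
A: Δ = 8!·2!·2!/13! = 1/38610; Racah Σ t=5..6: t=5:−1/1440 t=6:+1/2880 = -1/2880; ⇒ 3j(5 5 2; -1 2 -1)² = 7/715, sgn +1
B: Δ = 8!·2!·2!/13! = 1/38610; Racah Σ t=3..3: t=3:−1/2880 = -1/2880; ⇒ 3j(5 5 2; 0 -2 2)² = 14/429, sgn -1
I_A²/I_B² = (7/715)/(14/429) = 3/10

3/10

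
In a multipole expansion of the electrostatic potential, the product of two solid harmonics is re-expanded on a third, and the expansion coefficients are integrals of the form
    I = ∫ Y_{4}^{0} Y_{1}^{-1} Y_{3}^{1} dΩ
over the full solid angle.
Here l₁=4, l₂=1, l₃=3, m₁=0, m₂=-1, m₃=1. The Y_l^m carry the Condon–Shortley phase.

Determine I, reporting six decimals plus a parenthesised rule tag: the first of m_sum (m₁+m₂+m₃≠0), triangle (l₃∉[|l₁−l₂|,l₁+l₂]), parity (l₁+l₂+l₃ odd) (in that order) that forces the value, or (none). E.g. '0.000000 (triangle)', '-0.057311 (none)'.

0.150786 (none)

Rules hold: Σm=0, L=8 even, 3≤3≤5.
N = 9·3·7 = 189
Δ = 2!·6!·0!/9! = 1/252
Racah Σ t=1..1: t=1:−1/36 = -1/36
⇒ 3j(4 1 3; 0 0 0)² = 4/63, sgn +1
Racah Σ t=0..0: t=0:+1/96 = 1/96
⇒ 3j(4 1 3; 0 -1 1)² = 1/42, sgn +1
4πI² = N·(3j₀)²·(3jₘ)² = 2/7
I = +1·√(0.285714/4π) = 0.15078601
No selection rule forces the value: the integral is nonzero (none).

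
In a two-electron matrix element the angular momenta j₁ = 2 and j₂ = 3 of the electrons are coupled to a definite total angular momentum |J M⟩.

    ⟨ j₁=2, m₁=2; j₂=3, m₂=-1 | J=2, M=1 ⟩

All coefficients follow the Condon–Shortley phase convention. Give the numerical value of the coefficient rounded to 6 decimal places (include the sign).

j₁+j₂−J=3  J+j₁−j₂=1  J−j₁+j₂=3  j₁+j₂+J+1=8
(j₁±m₁, j₂±m₂, J±M) = (4,0,2,4,3,1)
P² = 216/7
sum k=0..0:
  [0] +1/12 = 1/12
S = 1/12
C² = P²·S² = 3/14 ; C = +0.462910

+0.462910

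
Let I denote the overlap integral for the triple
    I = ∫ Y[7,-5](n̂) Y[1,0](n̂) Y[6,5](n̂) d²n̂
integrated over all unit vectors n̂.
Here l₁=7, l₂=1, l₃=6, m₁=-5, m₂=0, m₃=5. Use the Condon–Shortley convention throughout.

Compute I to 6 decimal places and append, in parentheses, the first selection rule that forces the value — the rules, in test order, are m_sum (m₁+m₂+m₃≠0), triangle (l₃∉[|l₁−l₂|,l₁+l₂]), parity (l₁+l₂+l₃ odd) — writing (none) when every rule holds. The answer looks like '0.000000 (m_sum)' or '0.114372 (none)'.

Checks pass: Σm=0; 14 even; l₃=6∈[6,8].
(2·7+1)(2·1+1)(2·6+1) = 585
Δ: 2! 12! 0! / 15! → 1/1365
sum: t=1:−1/518400 = -1/518400
3j²(7 1 6; 0 0 0) = Δ·Π!·Σ² = 7/195  (sign -1)
sum: t=1:−1/39916800 = -1/39916800
3j²(7 1 6; -5 0 5) = Δ·Π!·Σ² = 8/455  (sign +1)
combine: 4πI² = 585·7/195·8/455 = 24/65
take √, sign -1: I = -0.17141310
No selection rule forces the value: the integral is nonzero (none).

-0.171413 (none)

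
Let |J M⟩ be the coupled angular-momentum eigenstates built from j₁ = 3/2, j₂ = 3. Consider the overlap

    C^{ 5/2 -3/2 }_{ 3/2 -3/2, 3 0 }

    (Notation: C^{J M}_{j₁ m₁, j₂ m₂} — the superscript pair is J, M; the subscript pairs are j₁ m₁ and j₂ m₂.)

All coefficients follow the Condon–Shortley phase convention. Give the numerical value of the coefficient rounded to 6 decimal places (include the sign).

+0.507093  (= +√(9/35))

√[6·2!1!4!/8! · 0!3!3!3!1!4!] = √(1296/35)
  +(−1)^2/∏(2,0,1,1,0,3)! = 1/12  (running 1/12)
⟨..|..⟩ = √(1296/35)·(1/12) = +0.507093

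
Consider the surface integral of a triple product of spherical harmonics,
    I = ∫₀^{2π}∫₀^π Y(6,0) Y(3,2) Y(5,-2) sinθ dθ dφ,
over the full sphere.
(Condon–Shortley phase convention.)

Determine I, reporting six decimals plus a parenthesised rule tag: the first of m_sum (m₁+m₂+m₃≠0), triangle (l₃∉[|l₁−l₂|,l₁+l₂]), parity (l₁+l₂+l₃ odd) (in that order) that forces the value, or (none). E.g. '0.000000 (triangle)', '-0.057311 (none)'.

-0.165130 (none)

Checks pass: Σm=0; 14 even; l₃=5∈[3,9].
(2·6+1)(2·3+1)(2·5+1) = 1001
Δ: 4! 8! 2! / 15! → 1/675675
sum: t=1:−1/8640 t=2:+1/2304 t=3:−1/8640 = 7/34560
3j²(6 3 5; 0 0 0) = Δ·Π!·Σ² = 7/429  (sign -1)
sum: t=3:−1/8640 t=4:+1/34560 = -1/11520
3j²(6 3 5; 0 2 -2) = Δ·Π!·Σ² = 3/143  (sign +1)
combine: 4πI² = 1001·7/429·3/143 = 49/143
take √, sign -1: I = -0.16512966
No selection rule forces the value: the integral is nonzero (none).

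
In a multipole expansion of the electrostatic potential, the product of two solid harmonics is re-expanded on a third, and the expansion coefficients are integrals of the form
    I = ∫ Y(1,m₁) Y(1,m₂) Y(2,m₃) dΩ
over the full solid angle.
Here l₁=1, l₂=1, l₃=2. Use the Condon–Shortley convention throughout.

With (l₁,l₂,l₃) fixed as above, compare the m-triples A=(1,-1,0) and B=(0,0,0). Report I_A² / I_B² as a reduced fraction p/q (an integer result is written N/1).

l's match ⇒ only the (l;m) 3-j factors differ between A and B.
A: triangle coeff Δ(1,1,2) = 1/30; Σ_t [0,0]: t=0:+1/4 = 1/4; (3j)²=1/30 [(1 1 2; 1 -1 0)], sign=+1
B: triangle coeff Δ(1,1,2) = 1/30; Σ_t [0,0]: t=0:+1/1 = 1/1; (3j)²=2/15 [(1 1 2; 0 0 0)], sign=+1
I_A²/I_B² = (1/30)/(2/15) = 1/4

1/4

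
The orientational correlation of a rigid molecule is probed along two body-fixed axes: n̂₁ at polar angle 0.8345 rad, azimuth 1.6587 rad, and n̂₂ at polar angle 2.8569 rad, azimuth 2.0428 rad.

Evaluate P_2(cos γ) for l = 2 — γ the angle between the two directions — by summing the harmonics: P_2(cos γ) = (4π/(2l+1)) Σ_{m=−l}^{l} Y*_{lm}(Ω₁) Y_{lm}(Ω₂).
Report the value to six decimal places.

Expand P_2 via completeness: Σ_{m} conj(Y_{2,m}) at Ω₁ times Y_{2,m} at Ω₂ —
  m=-2: (-0.208804-0.037092i) × (-0.017873+0.024679i) = +0.004647-0.004490i  (running Σ = +0.004647-0.004490i)
  m=-1: (-0.033748+0.382929i) × (+0.094684+0.185476i) = -0.074220+0.029998i  (running Σ = -0.069572+0.025508i)
  m=0: (+0.111312-0.000000i) × (+0.556145+0.000000i) = +0.061905+0.000000i  (running Σ = -0.007667+0.025508i)
  m=1: (+0.033748+0.382929i) × (-0.094684+0.185476i) = -0.074220-0.029998i  (running Σ = -0.081886-0.004490i)
  m=2: (-0.208804+0.037092i) × (-0.017873-0.024679i) = +0.004647+0.004490i  (running Σ = -0.077239+0.000000i)
Total Σ_m = -0.077239+0.000000i. Multiply by 2.513274: -0.194123+0.000000i. P_2(cos γ) = -0.194123

-0.194123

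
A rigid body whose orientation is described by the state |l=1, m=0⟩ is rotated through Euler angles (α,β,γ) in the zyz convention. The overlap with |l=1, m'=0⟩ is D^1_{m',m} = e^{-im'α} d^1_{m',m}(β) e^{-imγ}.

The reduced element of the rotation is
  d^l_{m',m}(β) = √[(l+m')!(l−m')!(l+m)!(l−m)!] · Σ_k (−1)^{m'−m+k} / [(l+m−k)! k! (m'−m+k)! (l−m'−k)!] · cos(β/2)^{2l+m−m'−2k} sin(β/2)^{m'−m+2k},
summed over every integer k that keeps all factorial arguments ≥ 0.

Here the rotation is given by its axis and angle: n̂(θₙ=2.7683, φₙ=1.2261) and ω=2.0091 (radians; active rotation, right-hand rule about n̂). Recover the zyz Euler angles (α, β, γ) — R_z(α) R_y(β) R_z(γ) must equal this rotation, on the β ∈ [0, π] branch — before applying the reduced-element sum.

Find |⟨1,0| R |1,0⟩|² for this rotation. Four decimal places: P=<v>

P=0.6570

Axis–angle → zyz. n̂ = (sinθₙcosφₙ, sinθₙsinφₙ, cosθₙ) = (+0.123230, +0.343232, -0.931132), ω = 2.0091.
R = I cosω + sinω [n̂]ₓ + (1−cosω) n̂n̂ᵀ gives
  R = [-0.402773, +0.903362, +0.147346; -0.782867, -0.256598, -0.566813; -0.474229, -0.343649, +0.810563]
β = atan2(√(R₁₃²+R₂₃²), R₃₃) = 0.625684; α = atan2(R₂₃, R₁₃) mod 2π = 4.966715; γ = atan2(R₃₂, −R₃₁) mod 2π = 5.656107
Split into d^1_{0,0}(β=0.6257) × two z-phases.
Half-angle: c=0.951463, s=0.307764. N=√(1·1·1·1)=1.000000
The bounds max(0,m−m')=0 and min(l+m,l−m')=1 give 2 terms
  k=0: (−1)^0·1.0000/(1)·0.9515^2·0.3078^0 = +0.905281
  k=1: (−1)^1·1.0000/(1)·0.9515^0·0.3078^2 = -0.094719
d^1_{0,0}(0.6257) = +0.905281 -0.094719 = +0.810563
|D^1_{0,0}|² = |d^1_{0,0}(β)|² = (+0.810563)² = 0.657012 (the z-rotation phases have unit modulus)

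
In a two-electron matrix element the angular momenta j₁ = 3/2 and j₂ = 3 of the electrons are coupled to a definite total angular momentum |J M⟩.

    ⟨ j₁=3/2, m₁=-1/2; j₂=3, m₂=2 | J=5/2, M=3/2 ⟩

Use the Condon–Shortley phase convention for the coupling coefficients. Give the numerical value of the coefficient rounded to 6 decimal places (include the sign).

+√(1/14) ≈ +0.267261

j₁+j₂−J=2  J+j₁−j₂=1  J−j₁+j₂=4  j₁+j₂+J+1=8
(j₁±m₁, j₂±m₂, J±M) = (1,2,5,1,4,1)
P² = 288/7
sum k=1..2:
  [1] −1/24 = -1/24
  [2] +1/12 = 1/12
S = 1/24
C² = P²·S² = 1/14 ; C = +0.267261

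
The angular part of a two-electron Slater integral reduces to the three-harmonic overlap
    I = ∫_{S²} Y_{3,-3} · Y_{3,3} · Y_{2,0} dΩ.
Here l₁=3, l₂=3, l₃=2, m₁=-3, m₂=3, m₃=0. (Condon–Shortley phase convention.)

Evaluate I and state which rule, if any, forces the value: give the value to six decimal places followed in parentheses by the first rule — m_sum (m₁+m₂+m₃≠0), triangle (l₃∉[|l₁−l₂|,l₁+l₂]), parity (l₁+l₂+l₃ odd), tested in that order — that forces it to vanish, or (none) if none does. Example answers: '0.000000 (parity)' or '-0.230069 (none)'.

0.210261 (none)

m-sum 0 ✓  L=8 even ✓  0≤2≤6 ✓
Π(2lᵢ+1) = 7×7×5 = 245
triangle coeff Δ(3,3,2) = 1/3780
Σ_t [1,3]: t=1:−1/24 t=2:+1/4 t=3:−1/24 = 1/6
(3j)²=4/105 [(3 3 2; 0 0 0)], sign=+1
Σ_t [4,4]: t=4:+1/96 = 1/96
(3j)²=5/84 [(3 3 2; -3 3 0)], sign=+1
⇒ 4πI² = 5/9
I = (+1)√(5/9/(4π)) = 0.21026104
No selection rule forces the value: the integral is nonzero (none).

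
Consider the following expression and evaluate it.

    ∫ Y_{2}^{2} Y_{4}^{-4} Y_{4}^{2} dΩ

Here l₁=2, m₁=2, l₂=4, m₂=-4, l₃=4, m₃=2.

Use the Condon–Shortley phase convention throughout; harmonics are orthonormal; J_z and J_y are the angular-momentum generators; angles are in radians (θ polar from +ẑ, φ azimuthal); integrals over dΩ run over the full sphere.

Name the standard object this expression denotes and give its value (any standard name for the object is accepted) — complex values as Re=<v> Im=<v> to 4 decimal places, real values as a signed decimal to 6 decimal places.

This is a Gaunt coefficient — the integral of a triple product of spherical harmonics over the sphere.
Checks pass: Σm=0; 10 even; l₃=4∈[2,6].
(2·2+1)(2·4+1)(2·4+1) = 405
Δ: 2! 2! 6! / 11! → 1/13860
sum: t=0:+1/192 t=1:−1/36 t=2:+1/192 = -5/288
3j²(2 4 4; 0 0 0) = Δ·Π!·Σ² = 20/693  (sign -1)
sum: t=0:+1/2880 = 1/2880
3j²(2 4 4; 2 -4 2) = Δ·Π!·Σ² = 2/165  (sign +1)
combine: 4πI² = 405·20/693·2/165 = 120/847
take √, sign -1: I = -0.10618031

Gaunt coefficient, -0.106180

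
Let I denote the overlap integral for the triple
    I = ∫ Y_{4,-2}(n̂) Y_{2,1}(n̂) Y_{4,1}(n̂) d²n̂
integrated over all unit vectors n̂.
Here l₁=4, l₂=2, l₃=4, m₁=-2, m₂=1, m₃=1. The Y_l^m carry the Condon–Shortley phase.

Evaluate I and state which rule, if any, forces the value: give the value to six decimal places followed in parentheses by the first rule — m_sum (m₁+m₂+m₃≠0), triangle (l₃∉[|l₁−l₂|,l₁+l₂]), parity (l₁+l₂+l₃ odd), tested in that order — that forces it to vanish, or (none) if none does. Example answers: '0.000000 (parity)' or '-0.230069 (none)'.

Checks pass: Σm=0; 10 even; l₃=4∈[2,6].
(2·4+1)(2·2+1)(2·4+1) = 405
Δ: 2! 6! 2! / 11! → 1/13860
sum: t=0:+1/192 t=1:−1/36 t=2:+1/192 = -5/288
3j²(4 2 4; 0 0 0) = Δ·Π!·Σ² = 20/693  (sign -1)
sum: t=1:−1/240 t=2:+1/96 = 1/160
3j²(4 2 4; -2 1 1) = Δ·Π!·Σ² = 27/1540  (sign -1)
combine: 4πI² = 405·20/693·27/1540 = 1215/5929
take √, sign +1: I = 0.12770047
No selection rule forces the value: the integral is nonzero (none).

0.127700 (none)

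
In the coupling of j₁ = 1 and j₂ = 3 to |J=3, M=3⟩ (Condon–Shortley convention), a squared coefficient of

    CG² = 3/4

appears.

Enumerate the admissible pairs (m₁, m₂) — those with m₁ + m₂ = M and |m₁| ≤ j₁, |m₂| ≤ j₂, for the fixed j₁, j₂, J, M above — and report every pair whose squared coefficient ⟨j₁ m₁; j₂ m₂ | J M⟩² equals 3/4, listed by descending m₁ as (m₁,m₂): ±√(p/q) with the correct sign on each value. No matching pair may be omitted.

Admissible pairs with m₁+m₂ = M = 3: (0,3), (1,2)
  (m₁,m₂)=(1,2): CG² = 1/4, CG = +√(1/4)
  (m₁,m₂)=(0,3): CG² = 3/4, CG = −√(3/4)   ← matches the target
Pairs with CG² = 3/4: (0,3): −√(3/4)

(0,3): −√(3/4)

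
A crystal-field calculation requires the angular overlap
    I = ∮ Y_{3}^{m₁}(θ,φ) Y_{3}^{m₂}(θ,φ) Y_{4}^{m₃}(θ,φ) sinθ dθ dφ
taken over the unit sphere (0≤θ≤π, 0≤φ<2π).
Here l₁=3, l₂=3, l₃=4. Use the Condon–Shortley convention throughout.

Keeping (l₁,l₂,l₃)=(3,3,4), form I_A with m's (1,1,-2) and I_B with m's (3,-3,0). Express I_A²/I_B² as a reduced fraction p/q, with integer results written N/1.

Same 3,3,4: normalisation and zero-m 3j drop out of the ratio.
A: Δ: 2! 4! 4! / 11! → 1/34650; sum: t=0:+1/192 t=1:−1/36 t=2:+1/192 = -5/288; 3j²(3 3 4; 1 1 -2) = Δ·Π!·Σ² = 20/693  (sign -1)
B: Δ: 2! 4! 4! / 11! → 1/34650; sum: t=0:+1/1152 = 1/1152; 3j²(3 3 4; 3 -3 0) = Δ·Π!·Σ² = 1/154  (sign +1)
I_A²/I_B² = (20/693)/(1/154) = 40/9

40/9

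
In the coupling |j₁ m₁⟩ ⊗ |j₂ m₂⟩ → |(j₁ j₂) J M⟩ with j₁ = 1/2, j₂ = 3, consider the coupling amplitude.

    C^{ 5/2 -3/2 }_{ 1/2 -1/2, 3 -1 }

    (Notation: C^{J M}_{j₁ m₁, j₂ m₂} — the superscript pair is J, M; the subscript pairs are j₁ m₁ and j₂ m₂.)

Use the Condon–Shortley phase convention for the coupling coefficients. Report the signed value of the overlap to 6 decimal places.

-0.534522

triangle: 1!*0!*5!/7! = 120/5040
(j±m)!: 0!*1!*2!*4!*1!*4! = 1152
prefactor² = (2J+1)*Δ*N² = 1152/7
  k=1: −1/(1!*0!*0!*1!*0!*4!) = -1/24
Σ = -1/24  ⇒  CG² = 1152/7*(-1/24)² = 2/7
CG = −√(2/7) = -0.534522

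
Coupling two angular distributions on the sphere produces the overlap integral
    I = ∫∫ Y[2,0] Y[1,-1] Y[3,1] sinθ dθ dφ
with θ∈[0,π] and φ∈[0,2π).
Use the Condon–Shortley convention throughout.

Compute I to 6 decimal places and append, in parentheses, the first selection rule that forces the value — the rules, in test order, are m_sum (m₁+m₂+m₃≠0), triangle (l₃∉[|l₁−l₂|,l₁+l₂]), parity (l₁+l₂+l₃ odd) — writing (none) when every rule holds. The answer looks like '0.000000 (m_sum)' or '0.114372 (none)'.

-0.202301 (none)

m-sum 0 ✓  L=6 even ✓  1≤3≤3 ✓
Π(2lᵢ+1) = 5×3×7 = 105
triangle coeff Δ(2,1,3) = 1/105
Σ_t [0,0]: t=0:+1/4 = 1/4
(3j)²=3/35 [(2 1 3; 0 0 0)], sign=-1
Σ_t [0,0]: t=0:+1/8 = 1/8
(3j)²=2/35 [(2 1 3; 0 -1 1)], sign=+1
⇒ 4πI² = 18/35
I = (-1)√(18/35/(4π)) = -0.20230066
No selection rule forces the value: the integral is nonzero (none).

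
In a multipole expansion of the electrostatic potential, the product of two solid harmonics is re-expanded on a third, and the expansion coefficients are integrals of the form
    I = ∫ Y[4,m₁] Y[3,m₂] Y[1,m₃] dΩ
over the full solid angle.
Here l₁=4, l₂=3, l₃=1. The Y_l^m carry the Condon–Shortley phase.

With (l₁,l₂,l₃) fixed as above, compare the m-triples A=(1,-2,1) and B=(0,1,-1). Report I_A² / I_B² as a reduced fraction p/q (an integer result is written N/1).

1/2

Same 4,3,1: normalisation and zero-m 3j drop out of the ratio.
A: Δ: 6! 2! 0! / 9! → 1/252; sum: t=1:−1/240 = -1/240; 3j²(4 3 1; 1 -2 1) = Δ·Π!·Σ² = 1/84  (sign -1)
B: Δ: 6! 2! 0! / 9! → 1/252; sum: t=4:+1/96 = 1/96; 3j²(4 3 1; 0 1 -1) = Δ·Π!·Σ² = 1/42  (sign +1)
I_A²/I_B² = (1/84)/(1/42) = 1/2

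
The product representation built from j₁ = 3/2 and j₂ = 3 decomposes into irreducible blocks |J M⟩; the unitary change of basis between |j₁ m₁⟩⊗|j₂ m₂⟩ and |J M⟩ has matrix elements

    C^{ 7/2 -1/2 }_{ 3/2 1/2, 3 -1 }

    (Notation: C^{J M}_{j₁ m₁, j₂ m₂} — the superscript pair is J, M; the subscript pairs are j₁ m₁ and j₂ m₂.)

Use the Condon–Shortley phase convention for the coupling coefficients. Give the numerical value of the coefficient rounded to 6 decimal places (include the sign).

+0.534522

triangle: 1!*2!*5!/9! = 240/362880
(j±m)!: 2!*1!*2!*4!*3!*4! = 13824
prefactor² = (2J+1)*Δ*N² = 512/7
  k=0: +1/(0!*1!*1!*2!*1!*3!) = 1/12
  k=1: −1/(1!*0!*0!*1!*2!*4!) = -1/48
Σ = 1/16  ⇒  CG² = 512/7*(1/16)² = 2/7
CG = +√(2/7) = +0.534522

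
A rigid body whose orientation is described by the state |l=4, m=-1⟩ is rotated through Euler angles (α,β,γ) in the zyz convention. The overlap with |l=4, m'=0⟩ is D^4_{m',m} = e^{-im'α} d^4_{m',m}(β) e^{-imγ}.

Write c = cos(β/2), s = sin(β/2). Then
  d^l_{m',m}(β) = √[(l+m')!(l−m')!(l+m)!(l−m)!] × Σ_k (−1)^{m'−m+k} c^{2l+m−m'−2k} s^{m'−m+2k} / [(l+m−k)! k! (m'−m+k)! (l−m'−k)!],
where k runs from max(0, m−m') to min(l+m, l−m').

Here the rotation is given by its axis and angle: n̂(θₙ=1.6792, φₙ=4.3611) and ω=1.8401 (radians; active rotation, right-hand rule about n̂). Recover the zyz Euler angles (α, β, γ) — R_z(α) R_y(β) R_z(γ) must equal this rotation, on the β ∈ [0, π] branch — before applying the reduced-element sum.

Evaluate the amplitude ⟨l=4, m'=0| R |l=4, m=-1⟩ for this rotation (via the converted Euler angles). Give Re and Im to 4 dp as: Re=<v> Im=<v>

Re=0.3401 Im=0.0725

Axis–angle → zyz. n̂ = (sinθₙcosφₙ, sinθₙsinφₙ, cosθₙ) = (-0.342088, -0.933418, -0.108191), ω = 1.8401.
R = I cosω + sinω [n̂]ₓ + (1−cosω) n̂n̂ᵀ gives
  R = [-0.117900, +0.508560, -0.852916; +0.299976, +0.837020, +0.457615; +0.946633, -0.201902, -0.251241]
β = atan2(√(R₁₃²+R₂₃²), R₃₃) = 1.824758; α = atan2(R₂₃, R₁₃) mod 2π = 2.649150; γ = atan2(R₃₂, −R₃₁) mod 2π = 3.351728
First d^4_{0,-1}(β=1.8248), then the phase factors e^{-i(0)α} and e^{-i(-1)γ}:
c=cos(1.824758/2)=0.611866, s=sin(1.824758/2)=0.790962; N=√[24·24·6·120]=643.987578
The bounds max(0,m−m')=0 and min(l+m,l−m')=3 give 4 terms
  k=0: (−1)^1·643.9876/(144)·0.6119^7·0.7910^1 = -0.113570
  k=1: (−1)^2·643.9876/(24)·0.6119^5·0.7910^3 = +1.138710
  k=2: (−1)^3·643.9876/(24)·0.6119^3·0.7910^5 = -1.902882
  k=3: (−1)^4·643.9876/(144)·0.6119^1·0.7910^7 = +0.529979
d^4_{0,-1}(1.8248) = -0.113570 +1.138710 -1.902882 +0.529979 = -0.347762
Attach z-rotation phases: D = e^{-i(0)(2.6491)}·(-0.347762)·e^{-i(-1)(3.3517)} = +0.340112+0.072540i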